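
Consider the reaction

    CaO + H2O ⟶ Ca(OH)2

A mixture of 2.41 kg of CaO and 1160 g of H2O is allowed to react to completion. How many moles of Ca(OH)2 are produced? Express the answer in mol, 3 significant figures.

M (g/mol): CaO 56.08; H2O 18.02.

43.0 mol

n(CaO) = 2.410×1000 / 56.08 = 42.97 mol
n(H2O) = 1160 / 18.02 = 64.37 mol
n/ν → CaO: 42.97, H2O: 64.37; CaO is limiting.
n(Ca(OH)2) = (1/1) × 42.97 = 42.97 mol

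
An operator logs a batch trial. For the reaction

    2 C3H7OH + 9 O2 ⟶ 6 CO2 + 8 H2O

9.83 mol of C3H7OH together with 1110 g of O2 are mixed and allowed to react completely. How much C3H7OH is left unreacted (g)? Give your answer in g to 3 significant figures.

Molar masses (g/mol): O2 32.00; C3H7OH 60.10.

128 g

n(C3H7OH) = 9.830 mol
n(O2) = 1110 / 32.00 = 34.69 mol
n/ν → C3H7OH: 4.915, O2: 3.854; O2 is limiting.
C3H7OH consumed = (2/9) × 34.69 = 7.709 mol
C3H7OH remaining = 9.830 − 7.709 = 2.121 mol
mass = 2.121 × 60.10 = 127.5 g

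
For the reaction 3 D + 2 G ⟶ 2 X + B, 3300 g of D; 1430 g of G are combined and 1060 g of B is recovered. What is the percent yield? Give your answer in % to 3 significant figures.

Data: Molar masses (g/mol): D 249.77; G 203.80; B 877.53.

n(D) = 3300 / 249.77 = 13.21 mol
n(G) = 1430 / 203.80 = 7.017 mol
n/ν for D = 13.21/3 = 4.403
n/ν for G = 7.017/2 = 3.509
Smallest n/ν is G → limiting reagent.
theoretical n(B) = (1/2) × 7.017 = 3.509 mol → 3079 g
% yield = 1060 / 3079 × 100 = 34.43 %

34.4 %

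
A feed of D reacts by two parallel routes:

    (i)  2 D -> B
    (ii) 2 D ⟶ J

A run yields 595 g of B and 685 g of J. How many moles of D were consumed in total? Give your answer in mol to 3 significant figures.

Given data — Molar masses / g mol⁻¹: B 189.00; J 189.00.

n(B) = 595 / 189.00 = 3.148 mol
n(J) = 685 / 189.00 = 3.624 mol
n(D) via (i) = (2/1)×3.148 = 6.296 mol
n(D) via (ii) = (2/1)×3.624 = 7.248 mol
total n(D) = 6.296 + 7.248 = 13.54 mol

13.5 mol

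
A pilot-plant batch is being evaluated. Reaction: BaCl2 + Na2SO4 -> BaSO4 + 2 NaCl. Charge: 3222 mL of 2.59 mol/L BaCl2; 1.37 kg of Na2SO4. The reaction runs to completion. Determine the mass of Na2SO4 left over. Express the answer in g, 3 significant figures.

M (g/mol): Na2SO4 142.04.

n(BaCl2) = 2.59 × 3222/1000 = 8.345 mol
n(Na2SO4) = 1.370×1000 / 142.04 = 9.645 mol
n/ν for BaCl2 = 8.345/1 = 8.345
n/ν for Na2SO4 = 9.645/1 = 9.645
Smallest n/ν is BaCl2 → limiting reagent.
Na2SO4 consumed = (1/1) × 8.345 = 8.345 mol
Na2SO4 remaining = 9.645 − 8.345 = 1.300 mol
mass = 1.300 × 142.04 = 184.7 g

185 g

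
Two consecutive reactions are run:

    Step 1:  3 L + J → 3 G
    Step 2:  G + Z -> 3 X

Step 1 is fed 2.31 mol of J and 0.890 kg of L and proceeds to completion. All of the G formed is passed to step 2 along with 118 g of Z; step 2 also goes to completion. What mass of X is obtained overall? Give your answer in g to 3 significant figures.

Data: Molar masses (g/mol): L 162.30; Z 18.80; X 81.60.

Step 1:
n(J) = 2.310 mol
n(L) = 0.8900×1000 / 162.30 = 5.484 mol
n/ν → J: 2.310, L: 1.828; L is limiting.
n(G) produced = (3/3) × 5.484 = 5.484 mol
Step 2:
n(G) available = 5.484 mol
n(Z) = 118.0 / 18.80 = 6.277 mol
n/ν → G: 5.484, Z: 6.277; G is limiting.
n(X) = (3/1) × 5.484 = 16.45 mol
mass = 16.45 × 81.60 = 1342 g

1340 g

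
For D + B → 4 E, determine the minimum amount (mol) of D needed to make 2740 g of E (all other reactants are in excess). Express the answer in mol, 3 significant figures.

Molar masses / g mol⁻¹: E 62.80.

n(E) = 2740 / 62.80 = 43.63 mol
n(D) = (1/4) × 43.63 = 10.91 mol

10.9 mol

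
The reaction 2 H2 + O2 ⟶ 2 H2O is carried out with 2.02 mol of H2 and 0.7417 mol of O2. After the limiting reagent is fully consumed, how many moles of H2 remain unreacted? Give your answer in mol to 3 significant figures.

0.537 mol

n(H2) = 2.020 mol
n(O2) = 0.7417 mol
n/ν for H2 = 2.020/2 = 1.010
n/ν for O2 = 0.7417/1 = 0.7417
Smallest n/ν is O2 → limiting reagent.
H2 consumed = (2/1) × 0.7417 = 1.483 mol
H2 remaining = 2.020 − 1.483 = 0.5370 mol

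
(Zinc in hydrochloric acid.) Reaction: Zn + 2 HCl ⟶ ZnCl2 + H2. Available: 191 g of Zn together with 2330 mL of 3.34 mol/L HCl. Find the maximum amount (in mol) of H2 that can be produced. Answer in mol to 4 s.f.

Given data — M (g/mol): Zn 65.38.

2.921 mol

n(Zn) = 191.0 / 65.38 = 2.921 mol
n(HCl) = 3.34 × 2330/1000 = 7.782 mol
n/ν → Zn: 2.921, HCl: 3.891; Zn is limiting.
n(H2) = (1/1) × 2.921 = 2.921 mol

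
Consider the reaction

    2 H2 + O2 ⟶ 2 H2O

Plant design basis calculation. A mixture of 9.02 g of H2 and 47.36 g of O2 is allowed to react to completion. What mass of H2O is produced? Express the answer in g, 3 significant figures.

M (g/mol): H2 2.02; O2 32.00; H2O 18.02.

53.3 g

n(H2) = 9.020 / 2.02 = 4.465 mol
n(O2) = 47.36 / 32.00 = 1.480 mol
n/ν for H2 = 4.465/2 = 2.233
n/ν for O2 = 1.480/1 = 1.480
Smallest n/ν is O2 → limiting reagent.
n(H2O) = (2/1) × 1.480 = 2.960 mol
mass = 2.960 × 18.02 = 53.34 g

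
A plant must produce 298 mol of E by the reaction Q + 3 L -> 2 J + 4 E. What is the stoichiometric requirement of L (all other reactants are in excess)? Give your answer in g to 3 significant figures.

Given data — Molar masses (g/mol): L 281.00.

62800 g

n(E) = 298.0 mol
n(L) = (3/4) × 298.0 = 223.5 mol
mass = 223.5 × 281.00 = 62800 g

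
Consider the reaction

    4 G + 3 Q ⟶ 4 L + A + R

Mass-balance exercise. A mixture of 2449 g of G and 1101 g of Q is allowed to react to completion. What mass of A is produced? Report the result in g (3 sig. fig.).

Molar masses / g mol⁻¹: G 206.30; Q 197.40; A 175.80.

n(G) = 2449 / 206.30 = 11.87 mol
n(Q) = 1101 / 197.40 = 5.578 mol
n/ν for G = 11.87/4 = 2.968
n/ν for Q = 5.578/3 = 1.859
Smallest n/ν is Q → limiting reagent.
n(A) = (1/3) × 5.578 = 1.859 mol
mass = 1.859 × 175.80 = 326.8 g

327 g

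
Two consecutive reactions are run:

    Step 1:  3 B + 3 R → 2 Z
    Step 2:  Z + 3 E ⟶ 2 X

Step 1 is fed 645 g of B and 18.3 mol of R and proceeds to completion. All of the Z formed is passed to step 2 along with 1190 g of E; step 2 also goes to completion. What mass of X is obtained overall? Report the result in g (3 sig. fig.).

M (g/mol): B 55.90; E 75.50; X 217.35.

Step 1:
n(B) = 645.0 / 55.90 = 11.54 mol
n(R) = 18.30 mol
n/ν for B = 11.54/3 = 3.847
n/ν for R = 18.30/3 = 6.100
Smallest n/ν is B → limiting reagent.
n(Z) produced = (2/3) × 11.54 = 7.693 mol
Step 2:
n(Z) available = 7.693 mol
n(E) = 1190 / 75.50 = 15.76 mol
n/ν for Z = 7.693/1 = 7.693
n/ν for E = 15.76/3 = 5.253
Smallest n/ν is E → limiting reagent.
n(X) = (2/3) × 15.76 = 10.51 mol
mass = 10.51 × 217.35 = 2284 g

2280 g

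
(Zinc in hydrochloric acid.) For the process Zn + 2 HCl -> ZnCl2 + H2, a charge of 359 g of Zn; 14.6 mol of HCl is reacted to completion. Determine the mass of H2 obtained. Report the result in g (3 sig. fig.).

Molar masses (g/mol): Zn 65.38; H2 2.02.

n(Zn) = 359.0 / 65.38 = 5.491 mol
n(HCl) = 14.60 mol
n/ν for Zn = 5.491/1 = 5.491
n/ν for HCl = 14.60/2 = 7.300
Smallest n/ν is Zn → limiting reagent.
n(H2) = (1/1) × 5.491 = 5.491 mol
mass = 5.491 × 2.02 = 11.09 g

11.1 g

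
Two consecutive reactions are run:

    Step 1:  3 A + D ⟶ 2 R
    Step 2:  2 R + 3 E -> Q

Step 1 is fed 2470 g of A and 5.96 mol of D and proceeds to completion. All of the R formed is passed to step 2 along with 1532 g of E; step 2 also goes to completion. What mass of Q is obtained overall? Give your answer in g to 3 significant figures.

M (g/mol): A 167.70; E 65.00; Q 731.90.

Step 1:
n(A) = 2470 / 167.70 = 14.73 mol
n(D) = 5.960 mol
n/ν for A = 14.73/3 = 4.910
n/ν for D = 5.960/1 = 5.960
Smallest n/ν is A → limiting reagent.
n(R) produced = (2/3) × 14.73 = 9.820 mol
Step 2:
n(R) available = 9.820 mol
n(E) = 1532 / 65.00 = 23.57 mol
n/ν for R = 9.820/2 = 4.910
n/ν for E = 23.57/3 = 7.857
Smallest n/ν is R → limiting reagent.
n(Q) = (1/2) × 9.820 = 4.910 mol
mass = 4.910 × 731.90 = 3594 g

3590 g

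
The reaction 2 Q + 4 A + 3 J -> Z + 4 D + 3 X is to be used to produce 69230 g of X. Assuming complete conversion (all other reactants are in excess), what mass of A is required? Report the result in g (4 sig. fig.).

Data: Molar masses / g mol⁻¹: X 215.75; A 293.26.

125500 g

n(X) = 69230 / 215.75 = 320.9 mol
n(A) = (4/3) × 320.9 = 427.9 mol
mass = 427.9 × 293.26 = 125500 g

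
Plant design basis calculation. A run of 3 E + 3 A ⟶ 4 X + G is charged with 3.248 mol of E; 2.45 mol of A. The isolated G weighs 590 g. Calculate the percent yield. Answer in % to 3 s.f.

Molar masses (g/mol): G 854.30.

n(E) = 3.248 mol
n(A) = 2.450 mol
n/ν for E = 3.248/3 = 1.083
n/ν for A = 2.450/3 = 0.8167
Smallest n/ν is A → limiting reagent.
theoretical n(G) = (1/3) × 2.450 = 0.8167 mol → 697.7 g
% yield = 590 / 697.7 × 100 = 84.56 %

84.6 %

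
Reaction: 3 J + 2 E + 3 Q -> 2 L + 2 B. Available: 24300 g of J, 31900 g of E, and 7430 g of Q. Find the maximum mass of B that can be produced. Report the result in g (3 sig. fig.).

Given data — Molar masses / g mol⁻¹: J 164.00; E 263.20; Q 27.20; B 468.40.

n(J) = 24300 / 164.00 = 148.2 mol
n(E) = 31900 / 263.20 = 121.2 mol
n(Q) = 7430 / 27.20 = 273.2 mol
n/ν for J = 148.2/3 = 49.40
n/ν for E = 121.2/2 = 60.60
n/ν for Q = 273.2/3 = 91.07
Smallest n/ν is J → limiting reagent.
n(B) = (2/3) × 148.2 = 98.80 mol
mass = 98.80 × 468.40 = 46280 g

46300 g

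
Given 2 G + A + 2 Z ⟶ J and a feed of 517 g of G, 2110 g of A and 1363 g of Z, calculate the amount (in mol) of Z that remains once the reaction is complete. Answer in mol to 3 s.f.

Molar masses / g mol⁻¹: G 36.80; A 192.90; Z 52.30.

n(G) = 517.0 / 36.80 = 14.05 mol
n(A) = 2110 / 192.90 = 10.94 mol
n(Z) = 1363 / 52.30 = 26.06 mol
n/ν for G = 14.05/2 = 7.025
n/ν for A = 10.94/1 = 10.94
n/ν for Z = 26.06/2 = 13.03
Smallest n/ν is G → limiting reagent.
Z consumed = (2/2) × 14.05 = 14.05 mol
Z remaining = 26.06 − 14.05 = 12.01 mol

12.0 mol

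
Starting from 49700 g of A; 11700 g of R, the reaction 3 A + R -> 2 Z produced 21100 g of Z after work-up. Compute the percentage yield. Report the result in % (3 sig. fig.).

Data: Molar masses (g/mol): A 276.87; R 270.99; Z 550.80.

n(A) = 49700 / 276.87 = 179.5 mol
n(R) = 11700 / 270.99 = 43.18 mol
n/ν for A = 179.5/3 = 59.83
n/ν for R = 43.18/1 = 43.18
Smallest n/ν is R → limiting reagent.
theoretical n(Z) = (2/1) × 43.18 = 86.36 mol → 47570 g
% yield = 21100 / 47570 × 100 = 44.36 %

44.4 %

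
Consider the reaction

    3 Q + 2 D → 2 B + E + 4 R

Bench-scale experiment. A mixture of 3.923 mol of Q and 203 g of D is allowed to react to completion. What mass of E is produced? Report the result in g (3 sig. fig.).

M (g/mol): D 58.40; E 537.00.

702 g

n(Q) = 3.923 mol
n(D) = 203.0 / 58.40 = 3.476 mol
n/ν for Q = 3.923/3 = 1.308
n/ν for D = 3.476/2 = 1.738
Smallest n/ν is Q → limiting reagent.
n(E) = (1/3) × 3.923 = 1.308 mol
mass = 1.308 × 537.00 = 702.4 g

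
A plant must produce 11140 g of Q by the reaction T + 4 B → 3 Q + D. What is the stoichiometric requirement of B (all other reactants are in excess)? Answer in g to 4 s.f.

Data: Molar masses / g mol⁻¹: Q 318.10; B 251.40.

n(Q) = 11140 / 318.10 = 35.02 mol
n(B) = (4/3) × 35.02 = 46.69 mol
mass = 46.69 × 251.40 = 11740 g

11740 g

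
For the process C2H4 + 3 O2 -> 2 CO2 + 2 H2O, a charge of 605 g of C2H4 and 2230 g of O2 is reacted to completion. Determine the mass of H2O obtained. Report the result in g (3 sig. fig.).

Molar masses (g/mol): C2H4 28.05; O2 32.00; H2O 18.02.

777 g

n(C2H4) = 605.0 / 28.05 = 21.57 mol
n(O2) = 2230 / 32.00 = 69.69 mol
n/ν for C2H4 = 21.57/1 = 21.57
n/ν for O2 = 69.69/3 = 23.23
Smallest n/ν is C2H4 → limiting reagent.
n(H2O) = (2/1) × 21.57 = 43.14 mol
mass = 43.14 × 18.02 = 777.4 g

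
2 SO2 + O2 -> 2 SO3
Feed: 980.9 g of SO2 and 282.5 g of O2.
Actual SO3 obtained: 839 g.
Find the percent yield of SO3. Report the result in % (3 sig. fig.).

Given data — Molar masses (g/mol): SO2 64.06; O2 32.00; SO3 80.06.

68.4 %

n(SO2) = 980.9 / 64.06 = 15.31 mol
n(O2) = 282.5 / 32.00 = 8.828 mol
n/ν → SO2: 7.655, O2: 8.828; SO2 is limiting.
theoretical n(SO3) = (2/2) × 15.31 = 15.31 mol → 1226 g
% yield = 839 / 1226 × 100 = 68.43 %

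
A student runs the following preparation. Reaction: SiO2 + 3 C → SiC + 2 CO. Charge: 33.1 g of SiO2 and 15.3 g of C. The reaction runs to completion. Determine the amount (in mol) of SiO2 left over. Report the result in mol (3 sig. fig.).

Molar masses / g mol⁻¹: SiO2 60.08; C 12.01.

0.126 mol

n(SiO2) = 33.10 / 60.08 = 0.5509 mol
n(C) = 15.30 / 12.01 = 1.274 mol
n/ν → SiO2: 0.5509, C: 0.4247; C is limiting.
SiO2 consumed = (1/3) × 1.274 = 0.4247 mol
SiO2 remaining = 0.5509 − 0.4247 = 0.1262 mol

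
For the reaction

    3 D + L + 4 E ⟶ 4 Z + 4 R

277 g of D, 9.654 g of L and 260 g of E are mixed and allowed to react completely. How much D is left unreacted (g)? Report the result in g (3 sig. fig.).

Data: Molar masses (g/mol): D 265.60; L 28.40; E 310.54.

110 g

n(D) = 277.0 / 265.60 = 1.043 mol
n(L) = 9.654 / 28.40 = 0.3399 mol
n(E) = 260.0 / 310.54 = 0.8373 mol
n/ν → D: 0.3477, L: 0.3399, E: 0.2093; E is limiting.
D consumed = (3/4) × 0.8373 = 0.6280 mol
D remaining = 1.043 − 0.6280 = 0.4150 mol
mass = 0.4150 × 265.60 = 110.2 g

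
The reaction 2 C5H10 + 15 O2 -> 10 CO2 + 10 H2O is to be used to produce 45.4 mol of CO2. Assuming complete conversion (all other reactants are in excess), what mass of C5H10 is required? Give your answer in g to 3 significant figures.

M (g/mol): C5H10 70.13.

637 g

n(CO2) = 45.40 mol
n(C5H10) = (2/10) × 45.40 = 9.080 mol
mass = 9.080 × 70.13 = 636.8 g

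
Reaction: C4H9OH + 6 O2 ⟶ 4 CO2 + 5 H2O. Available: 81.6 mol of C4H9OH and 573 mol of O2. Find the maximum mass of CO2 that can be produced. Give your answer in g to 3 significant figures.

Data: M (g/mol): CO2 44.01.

14400 g

n(C4H9OH) = 81.60 mol
n(O2) = 573.0 mol
n/ν for C4H9OH = 81.60/1 = 81.60
n/ν for O2 = 573.0/6 = 95.50
Smallest n/ν is C4H9OH → limiting reagent.
n(CO2) = (4/1) × 81.60 = 326.4 mol
mass = 326.4 × 44.01 = 14360 g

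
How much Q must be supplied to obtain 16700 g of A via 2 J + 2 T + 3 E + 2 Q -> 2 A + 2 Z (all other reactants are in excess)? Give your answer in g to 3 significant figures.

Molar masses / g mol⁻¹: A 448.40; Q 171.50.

n(A) = 16700 / 448.40 = 37.24 mol
n(Q) = (2/2) × 37.24 = 37.24 mol
mass = 37.24 × 171.50 = 6387 g

6390 g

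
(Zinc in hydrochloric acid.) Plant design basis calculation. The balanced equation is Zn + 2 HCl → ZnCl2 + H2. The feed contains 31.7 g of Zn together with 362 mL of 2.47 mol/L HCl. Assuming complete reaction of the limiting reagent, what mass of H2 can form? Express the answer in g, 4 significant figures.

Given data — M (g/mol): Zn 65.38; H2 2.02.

0.9031 g

n(Zn) = 31.70 / 65.38 = 0.4849 mol
n(HCl) = 2.47 × 362.0/1000 = 0.8941 mol
n/ν for Zn = 0.4849/1 = 0.4849
n/ν for HCl = 0.8941/2 = 0.4471
Smallest n/ν is HCl → limiting reagent.
n(H2) = (1/2) × 0.8941 = 0.4471 mol
mass = 0.4471 × 2.02 = 0.9031 g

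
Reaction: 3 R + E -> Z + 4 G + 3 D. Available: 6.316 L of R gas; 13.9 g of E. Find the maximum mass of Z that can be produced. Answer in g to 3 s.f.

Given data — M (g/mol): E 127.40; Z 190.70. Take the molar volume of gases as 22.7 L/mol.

17.7 g

n(R) = 6.316 / 22.7 = 0.2782 mol
n(E) = 13.90 / 127.40 = 0.1091 mol
n/ν for R = 0.2782/3 = 0.09273
n/ν for E = 0.1091/1 = 0.1091
Smallest n/ν is R → limiting reagent.
n(Z) = (1/3) × 0.2782 = 0.09273 mol
mass = 0.09273 × 190.70 = 17.68 g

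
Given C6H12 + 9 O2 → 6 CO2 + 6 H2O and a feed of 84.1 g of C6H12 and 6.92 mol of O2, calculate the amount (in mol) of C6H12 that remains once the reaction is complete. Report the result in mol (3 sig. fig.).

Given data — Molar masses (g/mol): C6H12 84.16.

0.230 mol

n(C6H12) = 84.10 / 84.16 = 0.9993 mol
n(O2) = 6.920 mol
n/ν → C6H12: 0.9993, O2: 0.7689; O2 is limiting.
C6H12 consumed = (1/9) × 6.920 = 0.7689 mol
C6H12 remaining = 0.9993 − 0.7689 = 0.2304 mol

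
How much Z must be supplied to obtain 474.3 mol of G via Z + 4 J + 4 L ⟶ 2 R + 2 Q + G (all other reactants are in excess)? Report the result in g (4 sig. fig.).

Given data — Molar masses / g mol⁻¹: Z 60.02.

28470 g

n(G) = 474.3 mol
n(Z) = (1/1) × 474.3 = 474.3 mol
mass = 474.3 × 60.02 = 28470 g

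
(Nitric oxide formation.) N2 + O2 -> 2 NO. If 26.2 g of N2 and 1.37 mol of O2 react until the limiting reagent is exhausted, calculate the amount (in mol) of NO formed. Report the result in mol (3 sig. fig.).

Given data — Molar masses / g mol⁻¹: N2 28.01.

n(N2) = 26.20 / 28.01 = 0.9354 mol
n(O2) = 1.370 mol
n/ν → N2: 0.9354, O2: 1.370; N2 is limiting.
n(NO) = (2/1) × 0.9354 = 1.871 mol

1.87 mol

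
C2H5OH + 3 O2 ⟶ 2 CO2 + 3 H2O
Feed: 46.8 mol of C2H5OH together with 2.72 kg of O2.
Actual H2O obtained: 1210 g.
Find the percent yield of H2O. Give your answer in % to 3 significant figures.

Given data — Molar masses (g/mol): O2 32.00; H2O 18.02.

n(C2H5OH) = 46.80 mol
n(O2) = 2.720×1000 / 32.00 = 85.00 mol
n/ν for C2H5OH = 46.80/1 = 46.80
n/ν for O2 = 85.00/3 = 28.33
Smallest n/ν is O2 → limiting reagent.
theoretical n(H2O) = (3/3) × 85.00 = 85.00 mol → 1532 g
% yield = 1210 / 1532 × 100 = 78.98 %

79.0 %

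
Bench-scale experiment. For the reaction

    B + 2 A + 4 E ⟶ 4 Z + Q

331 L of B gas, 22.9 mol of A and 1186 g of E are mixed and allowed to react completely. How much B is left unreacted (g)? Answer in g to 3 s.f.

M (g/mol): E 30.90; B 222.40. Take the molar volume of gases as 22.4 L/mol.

1150 g

n(B) = 331.0 / 22.4 = 14.78 mol
n(A) = 22.90 mol
n(E) = 1186 / 30.90 = 38.38 mol
n/ν for B = 14.78/1 = 14.78
n/ν for A = 22.90/2 = 11.45
n/ν for E = 38.38/4 = 9.595
Smallest n/ν is E → limiting reagent.
B consumed = (1/4) × 38.38 = 9.595 mol
B remaining = 14.78 − 9.595 = 5.185 mol
mass = 5.185 × 222.40 = 1153 g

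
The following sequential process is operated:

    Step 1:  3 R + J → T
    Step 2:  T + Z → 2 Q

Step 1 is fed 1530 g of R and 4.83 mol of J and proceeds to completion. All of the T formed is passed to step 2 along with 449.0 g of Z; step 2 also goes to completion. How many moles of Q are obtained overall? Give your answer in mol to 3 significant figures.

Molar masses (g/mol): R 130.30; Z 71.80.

Step 1:
n(R) = 1530 / 130.30 = 11.74 mol
n(J) = 4.830 mol
n/ν for R = 11.74/3 = 3.913
n/ν for J = 4.830/1 = 4.830
Smallest n/ν is R → limiting reagent.
n(T) produced = (1/3) × 11.74 = 3.913 mol
Step 2:
n(T) available = 3.913 mol
n(Z) = 449.0 / 71.80 = 6.253 mol
n/ν for T = 3.913/1 = 3.913
n/ν for Z = 6.253/1 = 6.253
Smallest n/ν is T → limiting reagent.
n(Q) = (2/1) × 3.913 = 7.826 mol

7.83 mol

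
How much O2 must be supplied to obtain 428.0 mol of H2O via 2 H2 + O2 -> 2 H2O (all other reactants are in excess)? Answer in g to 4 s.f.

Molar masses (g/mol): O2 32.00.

6848 g

n(H2O) = 428.0 mol
n(O2) = (1/2) × 428.0 = 214.0 mol
mass = 214.0 × 32.00 = 6848 g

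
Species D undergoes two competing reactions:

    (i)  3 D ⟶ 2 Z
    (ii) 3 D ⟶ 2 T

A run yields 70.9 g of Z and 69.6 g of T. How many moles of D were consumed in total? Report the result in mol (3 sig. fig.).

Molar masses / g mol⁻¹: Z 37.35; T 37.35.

5.64 mol

n(Z) = 70.9 / 37.35 = 1.898 mol
n(T) = 69.6 / 37.35 = 1.863 mol
n(D) via (i) = (3/2)×1.898 = 2.847 mol
n(D) via (ii) = (3/2)×1.863 = 2.795 mol
total n(D) = 2.847 + 2.795 = 5.642 mol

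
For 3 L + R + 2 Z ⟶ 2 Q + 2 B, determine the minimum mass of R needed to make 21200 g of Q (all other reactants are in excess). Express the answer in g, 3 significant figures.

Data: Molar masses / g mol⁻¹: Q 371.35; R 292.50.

8350 g

n(Q) = 21200 / 371.35 = 57.09 mol
n(R) = (1/2) × 57.09 = 28.55 mol
mass = 28.55 × 292.50 = 8351 g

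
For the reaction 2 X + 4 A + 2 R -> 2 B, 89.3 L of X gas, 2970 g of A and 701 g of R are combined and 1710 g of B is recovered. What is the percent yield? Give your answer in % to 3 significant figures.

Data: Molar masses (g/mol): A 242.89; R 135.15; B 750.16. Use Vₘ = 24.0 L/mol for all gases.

61.3 %

n(X) = 89.30 / 24.0 = 3.721 mol
n(A) = 2970 / 242.89 = 12.23 mol
n(R) = 701.0 / 135.15 = 5.187 mol
n/ν → X: 1.861, A: 3.058, R: 2.594; X is limiting.
theoretical n(B) = (2/2) × 3.721 = 3.721 mol → 2791 g
% yield = 1710 / 2791 × 100 = 61.27 %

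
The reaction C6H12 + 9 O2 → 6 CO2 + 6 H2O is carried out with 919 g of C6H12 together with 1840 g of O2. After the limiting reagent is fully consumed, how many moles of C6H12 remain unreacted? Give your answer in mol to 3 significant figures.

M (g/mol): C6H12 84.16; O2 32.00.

n(C6H12) = 919.0 / 84.16 = 10.92 mol
n(O2) = 1840 / 32.00 = 57.50 mol
n/ν for C6H12 = 10.92/1 = 10.92
n/ν for O2 = 57.50/9 = 6.389
Smallest n/ν is O2 → limiting reagent.
C6H12 consumed = (1/9) × 57.50 = 6.389 mol
C6H12 remaining = 10.92 − 6.389 = 4.531 mol

4.53 mol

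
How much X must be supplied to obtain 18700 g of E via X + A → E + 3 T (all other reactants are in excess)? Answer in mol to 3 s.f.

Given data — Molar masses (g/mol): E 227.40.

82.2 mol

n(E) = 18700 / 227.40 = 82.23 mol
n(X) = (1/1) × 82.23 = 82.23 mol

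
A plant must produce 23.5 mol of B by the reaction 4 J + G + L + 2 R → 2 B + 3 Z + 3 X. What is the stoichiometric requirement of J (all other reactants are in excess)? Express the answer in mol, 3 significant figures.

47.0 mol

n(B) = 23.50 mol
n(J) = (4/2) × 23.50 = 47.00 mol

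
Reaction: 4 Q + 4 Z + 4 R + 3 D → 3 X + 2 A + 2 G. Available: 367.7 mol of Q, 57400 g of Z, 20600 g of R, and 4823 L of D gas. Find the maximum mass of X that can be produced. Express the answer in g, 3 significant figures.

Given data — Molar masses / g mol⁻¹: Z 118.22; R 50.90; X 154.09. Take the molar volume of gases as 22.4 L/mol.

33200 g

n(Q) = 367.7 mol
n(Z) = 57400 / 118.22 = 485.5 mol
n(R) = 20600 / 50.90 = 404.7 mol
n(D) = 4823 / 22.4 = 215.3 mol
n/ν for Q = 367.7/4 = 91.93
n/ν for Z = 485.5/4 = 121.4
n/ν for R = 404.7/4 = 101.2
n/ν for D = 215.3/3 = 71.77
Smallest n/ν is D → limiting reagent.
n(X) = (3/3) × 215.3 = 215.3 mol
mass = 215.3 × 154.09 = 33180 g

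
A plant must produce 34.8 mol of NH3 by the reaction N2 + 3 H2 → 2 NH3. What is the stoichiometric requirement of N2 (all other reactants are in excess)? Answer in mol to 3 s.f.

n(NH3) = 34.80 mol
n(N2) = (1/2) × 34.80 = 17.40 mol

17.4 mol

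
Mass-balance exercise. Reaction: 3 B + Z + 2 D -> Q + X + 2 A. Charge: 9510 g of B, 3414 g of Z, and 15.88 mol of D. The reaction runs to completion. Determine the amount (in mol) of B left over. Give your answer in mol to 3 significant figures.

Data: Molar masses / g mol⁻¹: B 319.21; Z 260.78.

n(B) = 9510 / 319.21 = 29.79 mol
n(Z) = 3414 / 260.78 = 13.09 mol
n(D) = 15.88 mol
n/ν for B = 29.79/3 = 9.930
n/ν for Z = 13.09/1 = 13.09
n/ν for D = 15.88/2 = 7.940
Smallest n/ν is D → limiting reagent.
B consumed = (3/2) × 15.88 = 23.82 mol
B remaining = 29.79 − 23.82 = 5.970 mol

5.97 mol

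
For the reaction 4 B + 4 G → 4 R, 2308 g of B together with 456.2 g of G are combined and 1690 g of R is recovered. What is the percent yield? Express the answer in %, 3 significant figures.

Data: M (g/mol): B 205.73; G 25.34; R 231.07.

n(B) = 2308 / 205.73 = 11.22 mol
n(G) = 456.2 / 25.34 = 18.00 mol
n/ν for B = 11.22/4 = 2.805
n/ν for G = 18.00/4 = 4.500
Smallest n/ν is B → limiting reagent.
theoretical n(R) = (4/4) × 11.22 = 11.22 mol → 2593 g
% yield = 1690 / 2593 × 100 = 65.18 %

65.2 %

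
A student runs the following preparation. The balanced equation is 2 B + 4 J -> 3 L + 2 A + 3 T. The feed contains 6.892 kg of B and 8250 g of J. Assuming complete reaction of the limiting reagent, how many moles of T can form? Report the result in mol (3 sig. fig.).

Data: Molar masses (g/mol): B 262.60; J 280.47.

22.1 mol

n(B) = 6.892×1000 / 262.60 = 26.25 mol
n(J) = 8250 / 280.47 = 29.41 mol
n/ν for B = 26.25/2 = 13.13
n/ν for J = 29.41/4 = 7.353
Smallest n/ν is J → limiting reagent.
n(T) = (3/4) × 29.41 = 22.06 mol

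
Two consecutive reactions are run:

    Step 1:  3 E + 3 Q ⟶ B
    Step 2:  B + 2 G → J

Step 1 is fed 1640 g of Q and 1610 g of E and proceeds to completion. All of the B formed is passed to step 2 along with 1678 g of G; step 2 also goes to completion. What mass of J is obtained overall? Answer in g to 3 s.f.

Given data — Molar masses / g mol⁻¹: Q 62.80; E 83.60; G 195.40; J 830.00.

3560 g

Step 1:
n(Q) = 1640 / 62.80 = 26.11 mol
n(E) = 1610 / 83.60 = 19.26 mol
n/ν for Q = 26.11/3 = 8.703
n/ν for E = 19.26/3 = 6.420
Smallest n/ν is E → limiting reagent.
n(B) produced = (1/3) × 19.26 = 6.420 mol
Step 2:
n(B) available = 6.420 mol
n(G) = 1678 / 195.40 = 8.588 mol
n/ν for B = 6.420/1 = 6.420
n/ν for G = 8.588/2 = 4.294
Smallest n/ν is G → limiting reagent.
n(J) = (1/2) × 8.588 = 4.294 mol
mass = 4.294 × 830.00 = 3564 g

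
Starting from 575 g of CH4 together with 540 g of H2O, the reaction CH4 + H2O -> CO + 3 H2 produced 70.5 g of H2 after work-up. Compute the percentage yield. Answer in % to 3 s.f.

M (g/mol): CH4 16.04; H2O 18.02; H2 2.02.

n(CH4) = 575.0 / 16.04 = 35.85 mol
n(H2O) = 540.0 / 18.02 = 29.97 mol
n/ν for CH4 = 35.85/1 = 35.85
n/ν for H2O = 29.97/1 = 29.97
Smallest n/ν is H2O → limiting reagent.
theoretical n(H2) = (3/1) × 29.97 = 89.91 mol → 181.6 g
% yield = 70.5 / 181.6 × 100 = 38.82 %

38.8 %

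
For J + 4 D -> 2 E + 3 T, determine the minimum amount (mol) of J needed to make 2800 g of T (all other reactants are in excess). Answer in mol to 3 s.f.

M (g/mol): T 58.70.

15.9 mol

n(T) = 2800 / 58.70 = 47.70 mol
n(J) = (1/3) × 47.70 = 15.90 mol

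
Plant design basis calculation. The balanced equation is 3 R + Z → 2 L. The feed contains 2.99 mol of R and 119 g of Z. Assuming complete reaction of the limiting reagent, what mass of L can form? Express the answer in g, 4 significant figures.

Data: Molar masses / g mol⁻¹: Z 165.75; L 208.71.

n(R) = 2.990 mol
n(Z) = 119.0 / 165.75 = 0.7179 mol
n/ν for R = 2.990/3 = 0.9967
n/ν for Z = 0.7179/1 = 0.7179
Smallest n/ν is Z → limiting reagent.
n(L) = (2/1) × 0.7179 = 1.436 mol
mass = 1.436 × 208.71 = 299.7 g

299.7 g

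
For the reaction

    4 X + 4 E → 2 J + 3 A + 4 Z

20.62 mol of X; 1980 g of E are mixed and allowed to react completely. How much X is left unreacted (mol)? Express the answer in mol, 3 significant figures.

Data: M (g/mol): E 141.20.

n(X) = 20.62 mol
n(E) = 1980 / 141.20 = 14.02 mol
n/ν for X = 20.62/4 = 5.155
n/ν for E = 14.02/4 = 3.505
Smallest n/ν is E → limiting reagent.
X consumed = (4/4) × 14.02 = 14.02 mol
X remaining = 20.62 − 14.02 = 6.600 mol

6.60 mol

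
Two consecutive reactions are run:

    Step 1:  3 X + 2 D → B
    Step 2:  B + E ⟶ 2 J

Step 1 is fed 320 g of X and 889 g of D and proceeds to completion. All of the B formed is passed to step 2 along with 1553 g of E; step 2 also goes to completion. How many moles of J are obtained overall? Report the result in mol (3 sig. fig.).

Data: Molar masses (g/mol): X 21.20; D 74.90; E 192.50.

10.1 mol

Step 1:
n(X) = 320.0 / 21.20 = 15.09 mol
n(D) = 889.0 / 74.90 = 11.87 mol
n/ν for X = 15.09/3 = 5.030
n/ν for D = 11.87/2 = 5.935
Smallest n/ν is X → limiting reagent.
n(B) produced = (1/3) × 15.09 = 5.030 mol
Step 2:
n(B) available = 5.030 mol
n(E) = 1553 / 192.50 = 8.068 mol
n/ν for B = 5.030/1 = 5.030
n/ν for E = 8.068/1 = 8.068
Smallest n/ν is B → limiting reagent.
n(J) = (2/1) × 5.030 = 10.06 mol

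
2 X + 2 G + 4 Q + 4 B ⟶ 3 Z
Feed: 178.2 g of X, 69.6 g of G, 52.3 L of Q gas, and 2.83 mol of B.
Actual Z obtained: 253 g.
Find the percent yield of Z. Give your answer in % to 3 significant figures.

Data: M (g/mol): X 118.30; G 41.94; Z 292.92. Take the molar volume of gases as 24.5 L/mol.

53.9 %

n(X) = 178.2 / 118.30 = 1.506 mol
n(G) = 69.60 / 41.94 = 1.660 mol
n(Q) = 52.30 / 24.5 = 2.135 mol
n(B) = 2.830 mol
n/ν for X = 1.506/2 = 0.7530
n/ν for G = 1.660/2 = 0.8300
n/ν for Q = 2.135/4 = 0.5338
n/ν for B = 2.830/4 = 0.7075
Smallest n/ν is Q → limiting reagent.
theoretical n(Z) = (3/4) × 2.135 = 1.601 mol → 469.0 g
% yield = 253 / 469.0 × 100 = 53.94 %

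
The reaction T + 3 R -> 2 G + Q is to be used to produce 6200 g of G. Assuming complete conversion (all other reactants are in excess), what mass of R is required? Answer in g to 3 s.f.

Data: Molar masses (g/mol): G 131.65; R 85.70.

n(G) = 6200 / 131.65 = 47.09 mol
n(R) = (3/2) × 47.09 = 70.64 mol
mass = 70.64 × 85.70 = 6054 g

6050 g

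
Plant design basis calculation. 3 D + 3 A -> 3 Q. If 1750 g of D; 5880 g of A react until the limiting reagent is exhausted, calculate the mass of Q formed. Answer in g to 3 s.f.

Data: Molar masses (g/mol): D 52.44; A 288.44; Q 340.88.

6950 g

n(D) = 1750 / 52.44 = 33.37 mol
n(A) = 5880 / 288.44 = 20.39 mol
n/ν for D = 33.37/3 = 11.12
n/ν for A = 20.39/3 = 6.797
Smallest n/ν is A → limiting reagent.
n(Q) = (3/3) × 20.39 = 20.39 mol
mass = 20.39 × 340.88 = 6951 g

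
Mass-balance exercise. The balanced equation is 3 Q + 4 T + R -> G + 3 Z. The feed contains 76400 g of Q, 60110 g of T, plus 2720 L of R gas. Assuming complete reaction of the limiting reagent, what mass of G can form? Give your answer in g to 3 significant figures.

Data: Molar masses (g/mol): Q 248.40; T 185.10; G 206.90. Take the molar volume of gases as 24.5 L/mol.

n(Q) = 76400 / 248.40 = 307.6 mol
n(T) = 60110 / 185.10 = 324.7 mol
n(R) = 2720 / 24.5 = 111.0 mol
n/ν for Q = 307.6/3 = 102.5
n/ν for T = 324.7/4 = 81.18
n/ν for R = 111.0/1 = 111.0
Smallest n/ν is T → limiting reagent.
n(G) = (1/4) × 324.7 = 81.18 mol
mass = 81.18 × 206.90 = 16800 g

16800 g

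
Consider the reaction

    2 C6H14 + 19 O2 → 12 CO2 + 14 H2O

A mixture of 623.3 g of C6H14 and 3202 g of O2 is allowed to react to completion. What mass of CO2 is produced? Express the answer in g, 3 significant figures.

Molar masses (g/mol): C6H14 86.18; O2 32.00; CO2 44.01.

n(C6H14) = 623.3 / 86.18 = 7.233 mol
n(O2) = 3202 / 32.00 = 100.1 mol
n/ν → C6H14: 3.617, O2: 5.268; C6H14 is limiting.
n(CO2) = (12/2) × 7.233 = 43.40 mol
mass = 43.40 × 44.01 = 1910 g

1910 g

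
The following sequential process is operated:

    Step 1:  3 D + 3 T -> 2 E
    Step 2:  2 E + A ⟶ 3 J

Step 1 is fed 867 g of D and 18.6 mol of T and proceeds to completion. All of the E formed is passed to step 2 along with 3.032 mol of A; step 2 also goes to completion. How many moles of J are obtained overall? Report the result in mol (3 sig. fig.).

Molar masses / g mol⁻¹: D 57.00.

9.10 mol

Step 1:
n(D) = 867.0 / 57.00 = 15.21 mol
n(T) = 18.60 mol
n/ν for D = 15.21/3 = 5.070
n/ν for T = 18.60/3 = 6.200
Smallest n/ν is D → limiting reagent.
n(E) produced = (2/3) × 15.21 = 10.14 mol
Step 2:
n(E) available = 10.14 mol
n(A) = 3.032 mol
n/ν for E = 10.14/2 = 5.070
n/ν for A = 3.032/1 = 3.032
Smallest n/ν is A → limiting reagent.
n(J) = (3/1) × 3.032 = 9.096 mol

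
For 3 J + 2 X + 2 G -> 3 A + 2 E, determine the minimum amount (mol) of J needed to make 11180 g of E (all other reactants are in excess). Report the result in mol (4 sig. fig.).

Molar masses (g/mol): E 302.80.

55.38 mol

n(E) = 11180 / 302.80 = 36.92 mol
n(J) = (3/2) × 36.92 = 55.38 mol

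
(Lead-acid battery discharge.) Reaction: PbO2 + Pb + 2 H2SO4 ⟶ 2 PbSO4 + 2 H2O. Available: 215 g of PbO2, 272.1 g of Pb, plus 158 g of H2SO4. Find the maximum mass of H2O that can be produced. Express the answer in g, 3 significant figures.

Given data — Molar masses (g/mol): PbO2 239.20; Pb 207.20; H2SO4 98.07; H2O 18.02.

n(PbO2) = 215.0 / 239.20 = 0.8988 mol
n(Pb) = 272.1 / 207.20 = 1.313 mol
n(H2SO4) = 158.0 / 98.07 = 1.611 mol
n/ν for PbO2 = 0.8988/1 = 0.8988
n/ν for Pb = 1.313/1 = 1.313
n/ν for H2SO4 = 1.611/2 = 0.8055
Smallest n/ν is H2SO4 → limiting reagent.
n(H2O) = (2/2) × 1.611 = 1.611 mol
mass = 1.611 × 18.02 = 29.03 g

29.0 g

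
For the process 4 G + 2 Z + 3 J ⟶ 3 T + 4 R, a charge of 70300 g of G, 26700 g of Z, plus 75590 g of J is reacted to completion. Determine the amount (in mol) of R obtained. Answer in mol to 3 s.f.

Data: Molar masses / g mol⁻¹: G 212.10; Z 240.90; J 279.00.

n(G) = 70300 / 212.10 = 331.4 mol
n(Z) = 26700 / 240.90 = 110.8 mol
n(J) = 75590 / 279.00 = 270.9 mol
n/ν for G = 331.4/4 = 82.85
n/ν for Z = 110.8/2 = 55.40
n/ν for J = 270.9/3 = 90.30
Smallest n/ν is Z → limiting reagent.
n(R) = (4/2) × 110.8 = 221.6 mol

222 mol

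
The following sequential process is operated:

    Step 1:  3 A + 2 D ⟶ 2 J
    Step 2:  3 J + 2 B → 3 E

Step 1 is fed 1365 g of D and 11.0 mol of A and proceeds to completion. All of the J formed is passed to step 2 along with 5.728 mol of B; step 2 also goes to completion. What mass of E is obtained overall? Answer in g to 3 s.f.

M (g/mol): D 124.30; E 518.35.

3800 g

Step 1:
n(D) = 1365 / 124.30 = 10.98 mol
n(A) = 11.00 mol
n/ν → D: 5.490, A: 3.667; A is limiting.
n(J) produced = (2/3) × 11.00 = 7.333 mol
Step 2:
n(J) available = 7.333 mol
n(B) = 5.728 mol
n/ν → J: 2.444, B: 2.864; J is limiting.
n(E) = (3/3) × 7.333 = 7.333 mol
mass = 7.333 × 518.35 = 3801 g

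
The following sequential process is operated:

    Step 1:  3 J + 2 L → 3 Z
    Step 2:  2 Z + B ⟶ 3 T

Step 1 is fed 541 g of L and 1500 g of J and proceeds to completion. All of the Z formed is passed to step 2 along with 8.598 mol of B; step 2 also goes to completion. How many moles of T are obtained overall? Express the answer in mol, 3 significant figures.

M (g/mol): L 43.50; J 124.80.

Step 1:
n(L) = 541.0 / 43.50 = 12.44 mol
n(J) = 1500 / 124.80 = 12.02 mol
n/ν for L = 12.44/2 = 6.220
n/ν for J = 12.02/3 = 4.007
Smallest n/ν is J → limiting reagent.
n(Z) produced = (3/3) × 12.02 = 12.02 mol
Step 2:
n(Z) available = 12.02 mol
n(B) = 8.598 mol
n/ν for Z = 12.02/2 = 6.010
n/ν for B = 8.598/1 = 8.598
Smallest n/ν is Z → limiting reagent.
n(T) = (3/2) × 12.02 = 18.03 mol

18.0 mol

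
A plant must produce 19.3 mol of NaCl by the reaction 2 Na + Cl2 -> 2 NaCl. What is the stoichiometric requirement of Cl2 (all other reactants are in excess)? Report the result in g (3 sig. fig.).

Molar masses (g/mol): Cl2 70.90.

n(NaCl) = 19.30 mol
n(Cl2) = (1/2) × 19.30 = 9.650 mol
mass = 9.650 × 70.90 = 684.2 g

684 g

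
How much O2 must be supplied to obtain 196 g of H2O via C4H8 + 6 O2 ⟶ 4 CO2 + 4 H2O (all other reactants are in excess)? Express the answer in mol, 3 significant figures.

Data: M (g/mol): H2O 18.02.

16.3 mol

n(H2O) = 196 / 18.02 = 10.88 mol
n(O2) = (6/4) × 10.88 = 16.32 mol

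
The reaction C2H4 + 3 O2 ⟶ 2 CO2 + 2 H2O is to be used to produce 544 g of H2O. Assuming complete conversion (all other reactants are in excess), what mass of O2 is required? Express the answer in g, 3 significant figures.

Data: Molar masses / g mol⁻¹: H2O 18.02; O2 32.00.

n(H2O) = 544 / 18.02 = 30.19 mol
n(O2) = (3/2) × 30.19 = 45.29 mol
mass = 45.29 × 32.00 = 1449 g

1450 g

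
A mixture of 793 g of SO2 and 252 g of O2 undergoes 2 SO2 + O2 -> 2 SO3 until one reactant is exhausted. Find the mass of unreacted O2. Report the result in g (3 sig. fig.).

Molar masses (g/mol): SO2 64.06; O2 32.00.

n(SO2) = 793.0 / 64.06 = 12.38 mol
n(O2) = 252.0 / 32.00 = 7.875 mol
n/ν → SO2: 6.190, O2: 7.875; SO2 is limiting.
O2 consumed = (1/2) × 12.38 = 6.190 mol
O2 remaining = 7.875 − 6.190 = 1.685 mol
mass = 1.685 × 32.00 = 53.92 g

53.9 g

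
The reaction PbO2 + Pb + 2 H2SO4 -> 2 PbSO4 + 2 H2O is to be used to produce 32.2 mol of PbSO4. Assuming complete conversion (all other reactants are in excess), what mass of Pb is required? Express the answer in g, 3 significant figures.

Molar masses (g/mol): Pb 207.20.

n(PbSO4) = 32.20 mol
n(Pb) = (1/2) × 32.20 = 16.10 mol
mass = 16.10 × 207.20 = 3336 g

3340 g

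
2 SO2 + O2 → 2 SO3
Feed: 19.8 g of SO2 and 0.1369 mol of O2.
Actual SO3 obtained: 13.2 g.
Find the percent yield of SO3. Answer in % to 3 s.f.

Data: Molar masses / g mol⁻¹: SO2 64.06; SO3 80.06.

60.2 %

n(SO2) = 19.80 / 64.06 = 0.3091 mol
n(O2) = 0.1369 mol
n/ν for SO2 = 0.3091/2 = 0.1546
n/ν for O2 = 0.1369/1 = 0.1369
Smallest n/ν is O2 → limiting reagent.
theoretical n(SO3) = (2/1) × 0.1369 = 0.2738 mol → 21.92 g
% yield = 13.2 / 21.92 × 100 = 60.22 %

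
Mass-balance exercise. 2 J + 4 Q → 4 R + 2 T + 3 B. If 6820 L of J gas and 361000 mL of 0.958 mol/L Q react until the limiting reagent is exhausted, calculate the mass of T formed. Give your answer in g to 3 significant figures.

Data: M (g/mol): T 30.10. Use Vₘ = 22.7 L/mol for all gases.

n(J) = 6820 / 22.7 = 300.4 mol
n(Q) = 0.958 × 361000/1000 = 345.8 mol
n/ν for J = 300.4/2 = 150.2
n/ν for Q = 345.8/4 = 86.45
Smallest n/ν is Q → limiting reagent.
n(T) = (2/4) × 345.8 = 172.9 mol
mass = 172.9 × 30.10 = 5204 g

5200 g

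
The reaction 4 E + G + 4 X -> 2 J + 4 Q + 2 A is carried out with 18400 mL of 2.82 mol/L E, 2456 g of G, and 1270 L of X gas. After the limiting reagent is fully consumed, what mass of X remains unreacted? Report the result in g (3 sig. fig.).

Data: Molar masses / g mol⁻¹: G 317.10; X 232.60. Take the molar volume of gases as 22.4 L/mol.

5980 g

n(E) = 2.82 × 18400/1000 = 51.89 mol
n(G) = 2456 / 317.10 = 7.745 mol
n(X) = 1270 / 22.4 = 56.70 mol
n/ν for E = 51.89/4 = 12.97
n/ν for G = 7.745/1 = 7.745
n/ν for X = 56.70/4 = 14.18
Smallest n/ν is G → limiting reagent.
X consumed = (4/1) × 7.745 = 30.98 mol
X remaining = 56.70 − 30.98 = 25.72 mol
mass = 25.72 × 232.60 = 5982 g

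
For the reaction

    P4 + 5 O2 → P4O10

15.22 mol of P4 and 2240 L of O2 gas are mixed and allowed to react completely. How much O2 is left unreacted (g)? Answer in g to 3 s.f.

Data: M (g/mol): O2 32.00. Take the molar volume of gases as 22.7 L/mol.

n(P4) = 15.22 mol
n(O2) = 2240 / 22.7 = 98.68 mol
n/ν → P4: 15.22, O2: 19.74; P4 is limiting.
O2 consumed = (5/1) × 15.22 = 76.10 mol
O2 remaining = 98.68 − 76.10 = 22.58 mol
mass = 22.58 × 32.00 = 722.6 g

723 g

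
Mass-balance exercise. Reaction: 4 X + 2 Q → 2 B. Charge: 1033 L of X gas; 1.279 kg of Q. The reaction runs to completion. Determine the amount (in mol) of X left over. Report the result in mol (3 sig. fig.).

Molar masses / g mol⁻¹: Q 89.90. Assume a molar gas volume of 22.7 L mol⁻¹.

17.1 mol

n(X) = 1033 / 22.7 = 45.51 mol
n(Q) = 1.279×1000 / 89.90 = 14.23 mol
n/ν for X = 45.51/4 = 11.38
n/ν for Q = 14.23/2 = 7.115
Smallest n/ν is Q → limiting reagent.
X consumed = (4/2) × 14.23 = 28.46 mol
X remaining = 45.51 − 28.46 = 17.05 mol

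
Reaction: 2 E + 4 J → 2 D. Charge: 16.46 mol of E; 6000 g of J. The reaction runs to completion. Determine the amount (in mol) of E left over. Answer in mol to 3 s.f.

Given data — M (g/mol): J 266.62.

n(E) = 16.46 mol
n(J) = 6000 / 266.62 = 22.50 mol
n/ν for E = 16.46/2 = 8.230
n/ν for J = 22.50/4 = 5.625
Smallest n/ν is J → limiting reagent.
E consumed = (2/4) × 22.50 = 11.25 mol
E remaining = 16.46 − 11.25 = 5.210 mol

5.21 mol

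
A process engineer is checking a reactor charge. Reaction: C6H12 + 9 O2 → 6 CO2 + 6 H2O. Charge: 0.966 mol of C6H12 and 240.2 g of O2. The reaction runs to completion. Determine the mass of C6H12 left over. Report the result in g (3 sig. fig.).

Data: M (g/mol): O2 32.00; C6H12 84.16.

n(C6H12) = 0.9660 mol
n(O2) = 240.2 / 32.00 = 7.506 mol
n/ν for C6H12 = 0.9660/1 = 0.9660
n/ν for O2 = 7.506/9 = 0.8340
Smallest n/ν is O2 → limiting reagent.
C6H12 consumed = (1/9) × 7.506 = 0.8340 mol
C6H12 remaining = 0.9660 − 0.8340 = 0.1320 mol
mass = 0.1320 × 84.16 = 11.11 g

11.1 g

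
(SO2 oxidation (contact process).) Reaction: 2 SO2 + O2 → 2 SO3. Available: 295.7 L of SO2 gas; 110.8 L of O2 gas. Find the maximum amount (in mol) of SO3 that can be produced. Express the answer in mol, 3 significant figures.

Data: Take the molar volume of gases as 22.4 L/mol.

n(SO2) = 295.7 / 22.4 = 13.20 mol
n(O2) = 110.8 / 22.4 = 4.946 mol
n/ν for SO2 = 13.20/2 = 6.600
n/ν for O2 = 4.946/1 = 4.946
Smallest n/ν is O2 → limiting reagent.
n(SO3) = (2/1) × 4.946 = 9.892 mol

9.89 mol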